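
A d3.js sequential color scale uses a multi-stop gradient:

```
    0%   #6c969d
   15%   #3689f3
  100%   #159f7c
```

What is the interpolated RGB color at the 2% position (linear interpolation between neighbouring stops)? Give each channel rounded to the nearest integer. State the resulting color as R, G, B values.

(101, 148, 168)

2% lies between the 0% and 15% stops, so the local fraction is t = (2 − 0)/(15 − 0) = 2/15 ≈ 0.1333.
#6c969d → (108, 150, 157); #3689f3 → (54, 137, 243).
R = 108 + 0.1333 × (54 − 108) = 100.802 → 101
G = 150 + 0.1333 × (137 − 150) = 148.267 → 148
B = 157 + 0.1333 × (243 − 157) = 168.464 → 168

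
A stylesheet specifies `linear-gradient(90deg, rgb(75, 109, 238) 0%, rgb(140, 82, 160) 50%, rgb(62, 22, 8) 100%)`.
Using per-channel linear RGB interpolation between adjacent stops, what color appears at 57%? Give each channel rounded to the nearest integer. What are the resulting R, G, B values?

(129, 74, 139)

57% lies between the 50% and 100% stops, so the local fraction is t = (57 − 50)/(100 − 50) = 7/50 ≈ 0.14.
R = 140 + 0.14 × (62 − 140) = 129.08 → 129
G = 82 + 0.14 × (22 − 82) = 73.6 → 74
B = 160 + 0.14 × (8 − 160) = 138.72 → 139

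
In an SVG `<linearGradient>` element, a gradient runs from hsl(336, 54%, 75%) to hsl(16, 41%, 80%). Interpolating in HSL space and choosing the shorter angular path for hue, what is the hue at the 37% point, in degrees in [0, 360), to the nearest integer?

351

Hue: 16 − 336 = -320°, but |-320| > 180 so the shorter arc goes the other way: Δh = -320 + 360 = 40°.
H = 336 + 0.37 × (40) = 350.8 → 351°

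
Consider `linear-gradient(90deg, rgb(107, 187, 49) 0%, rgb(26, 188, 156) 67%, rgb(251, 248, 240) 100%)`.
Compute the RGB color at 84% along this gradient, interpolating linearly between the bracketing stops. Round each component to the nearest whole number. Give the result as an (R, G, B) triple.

(142, 219, 199)

84% lies between the 67% and 100% stops, so the local fraction is t = (84 − 67)/(100 − 67) = 17/33 ≈ 0.5152.
R = 26 + 0.5152 × (251 − 26) = 141.92 → 142
G = 188 + 0.5152 × (248 − 188) = 218.912 → 219
B = 156 + 0.5152 × (240 − 156) = 199.277 → 199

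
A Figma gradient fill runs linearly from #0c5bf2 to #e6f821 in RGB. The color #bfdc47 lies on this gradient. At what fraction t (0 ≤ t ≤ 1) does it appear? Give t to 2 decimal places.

Invert the lerp on the R channel (largest span, 218): t = (191 − 12) / (230 − 12) = 179/218 = 0.8211.
Check on G: (220 − 91)/(248 − 91) = 0.8217 ✓

0.82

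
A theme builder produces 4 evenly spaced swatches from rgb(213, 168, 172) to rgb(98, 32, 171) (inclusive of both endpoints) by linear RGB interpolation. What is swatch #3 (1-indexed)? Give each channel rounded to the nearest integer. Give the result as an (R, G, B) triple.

(136, 77, 171)

With 4 swatches and endpoints inclusive, swatch 3 sits at t = (3 − 1)/(4 − 1) = 2/3 ≈ 0.6667.
R = 213 + 0.6667 × (98 − 213) = 136.329 → 136
G = 168 + 0.6667 × (32 − 168) = 77.329 → 77
B = 172 + 0.6667 × (171 − 172) = 171.333 → 171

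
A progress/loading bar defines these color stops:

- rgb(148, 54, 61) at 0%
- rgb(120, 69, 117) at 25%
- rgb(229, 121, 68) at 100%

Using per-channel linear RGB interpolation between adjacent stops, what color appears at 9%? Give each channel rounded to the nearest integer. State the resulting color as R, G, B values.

(138, 59, 81)

9% lies between the 0% and 25% stops, so the local fraction is t = (9 − 0)/(25 − 0) = 9/25 ≈ 0.36.
R = 148 + 0.36 × (120 − 148) = 137.92 → 138
G = 54 + 0.36 × (69 − 54) = 59.4 → 59
B = 61 + 0.36 × (117 − 61) = 81.16 → 81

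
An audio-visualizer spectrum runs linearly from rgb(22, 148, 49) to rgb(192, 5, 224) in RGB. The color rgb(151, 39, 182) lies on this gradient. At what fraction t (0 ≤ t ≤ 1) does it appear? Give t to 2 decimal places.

0.76

Invert the lerp on the B channel (largest span, 175): t = (182 − 49) / (224 − 49) = 133/175 = 0.76.
Check on R: (151 − 22)/(192 − 22) = 0.7588 ✓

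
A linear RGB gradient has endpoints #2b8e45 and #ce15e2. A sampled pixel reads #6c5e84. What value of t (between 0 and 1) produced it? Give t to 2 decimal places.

Invert the lerp on the R channel (largest span, 163): t = (108 − 43) / (206 − 43) = 65/163 = 0.39877.
Check on G: (94 − 142)/(21 − 142) = 0.3967 ✓

0.40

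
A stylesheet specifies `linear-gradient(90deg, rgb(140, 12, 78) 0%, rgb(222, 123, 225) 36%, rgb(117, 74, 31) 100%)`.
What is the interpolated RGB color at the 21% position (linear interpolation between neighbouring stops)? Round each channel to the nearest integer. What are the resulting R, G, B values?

(188, 77, 164)

21% lies between the 0% and 36% stops, so the local fraction is t = (21 − 0)/(36 − 0) = 21/36 ≈ 0.5833.
R = 140 + 0.5833 × (222 − 140) = 187.831 → 188
G = 12 + 0.5833 × (123 − 12) = 76.746 → 77
B = 78 + 0.5833 × (225 − 78) = 163.745 → 164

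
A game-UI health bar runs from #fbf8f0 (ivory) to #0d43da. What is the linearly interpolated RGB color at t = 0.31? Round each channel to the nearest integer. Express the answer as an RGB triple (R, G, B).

#fbf8f0 → (251, 248, 240); #0d43da → (13, 67, 218).
R = 251 + 0.31 × (13 − 251) = 251 + 0.31 × -238 = 177.22 → 177
G = 248 + 0.31 × (67 − 248) = 248 + 0.31 × -181 = 191.89 → 192
B = 240 + 0.31 × (218 − 240) = 240 + 0.31 × -22 = 233.18 → 233

(177, 192, 233)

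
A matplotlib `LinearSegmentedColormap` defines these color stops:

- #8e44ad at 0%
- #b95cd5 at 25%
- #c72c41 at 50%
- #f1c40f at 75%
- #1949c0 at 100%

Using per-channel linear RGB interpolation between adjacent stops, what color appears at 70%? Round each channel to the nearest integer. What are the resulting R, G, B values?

(233, 166, 25)

70% lies between the 50% and 75% stops, so the local fraction is t = (70 − 50)/(75 − 50) = 20/25 ≈ 0.8.
#c72c41 → (199, 44, 65); #f1c40f → (241, 196, 15).
R = 199 + 0.8 × (241 − 199) = 232.6 → 233
G = 44 + 0.8 × (196 − 44) = 165.6 → 166
B = 65 + 0.8 × (15 − 65) = 25 → 25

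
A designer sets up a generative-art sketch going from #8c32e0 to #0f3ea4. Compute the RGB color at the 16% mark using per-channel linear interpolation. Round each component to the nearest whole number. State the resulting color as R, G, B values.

(120, 52, 214)

#8c32e0 → (140, 50, 224); #0f3ea4 → (15, 62, 164).
16% corresponds to t = 0.16.
R = 140 + 0.16 × (15 − 140) = 140 + 0.16 × -125 = 120 → 120
G = 50 + 0.16 × (62 − 50) = 50 + 0.16 × 12 = 51.92 → 52
B = 224 + 0.16 × (164 − 224) = 224 + 0.16 × -60 = 214.4 → 214
So the blended color is (120, 52, 214), about #7834d6.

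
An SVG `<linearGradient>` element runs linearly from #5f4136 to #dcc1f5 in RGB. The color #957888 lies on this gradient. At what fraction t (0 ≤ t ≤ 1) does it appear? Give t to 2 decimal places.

0.43

Invert the lerp on the B channel (largest span, 191): t = (136 − 54) / (245 − 54) = 82/191 = 0.42932.
Check on R: (149 − 95)/(220 − 95) = 0.432 ✓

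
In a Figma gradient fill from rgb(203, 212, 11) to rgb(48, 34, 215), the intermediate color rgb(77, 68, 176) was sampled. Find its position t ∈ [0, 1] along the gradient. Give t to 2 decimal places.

Invert the lerp on the B channel (largest span, 204): t = (176 − 11) / (215 − 11) = 165/204 = 0.80882.
Check on R: (77 − 203)/(48 − 203) = 0.8129 ✓

0.81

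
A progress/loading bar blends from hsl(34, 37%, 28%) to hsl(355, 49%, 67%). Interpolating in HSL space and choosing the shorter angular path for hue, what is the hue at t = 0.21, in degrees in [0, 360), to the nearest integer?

26

Hue: 355 − 34 = 321°, but |321| > 180 so the shorter arc goes the other way: Δh = 321 − 360 = -39°.
H = 34 + 0.21 × (-39) = 25.81 → 26°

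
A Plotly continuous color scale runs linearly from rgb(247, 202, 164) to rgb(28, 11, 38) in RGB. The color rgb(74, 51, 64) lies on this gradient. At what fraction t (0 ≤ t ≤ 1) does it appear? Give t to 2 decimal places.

Invert the lerp on the R channel (largest span, 219): t = (74 − 247) / (28 − 247) = -173/-219 = 0.78995.
Check on G: (51 − 202)/(11 − 202) = 0.7906 ✓

0.79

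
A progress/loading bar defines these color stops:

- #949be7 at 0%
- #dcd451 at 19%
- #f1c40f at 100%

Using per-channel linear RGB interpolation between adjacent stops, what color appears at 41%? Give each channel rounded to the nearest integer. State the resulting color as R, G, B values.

(226, 208, 63)

41% lies between the 19% and 100% stops, so the local fraction is t = (41 − 19)/(100 − 19) = 22/81 ≈ 0.2716.
#dcd451 → (220, 212, 81); #f1c40f → (241, 196, 15).
R = 220 + 0.2716 × (241 − 220) = 225.704 → 226
G = 212 + 0.2716 × (196 − 212) = 207.654 → 208
B = 81 + 0.2716 × (15 − 81) = 63.074 → 63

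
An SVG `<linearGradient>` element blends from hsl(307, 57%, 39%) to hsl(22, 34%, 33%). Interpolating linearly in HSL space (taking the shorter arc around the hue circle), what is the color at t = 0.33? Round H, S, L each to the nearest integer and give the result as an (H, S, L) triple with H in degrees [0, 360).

Hue: 22 − 307 = -285°, but |-285| > 180 so the shorter arc goes the other way: Δh = -285 + 360 = 75°.
H = 307 + 0.33 × (75) = 331.75 → 332°
S = 57 + 0.33 × (34 − 57) = 49.41 → 49%
L = 39 + 0.33 × (33 − 39) = 37.02 → 37%

(332, 49, 37)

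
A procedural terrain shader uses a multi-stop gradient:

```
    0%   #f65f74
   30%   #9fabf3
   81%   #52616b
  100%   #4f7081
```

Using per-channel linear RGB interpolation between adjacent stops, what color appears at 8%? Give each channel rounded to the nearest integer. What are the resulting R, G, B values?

8% lies between the 0% and 30% stops, so the local fraction is t = (8 − 0)/(30 − 0) = 8/30 ≈ 0.2667.
#f65f74 → (246, 95, 116); #9fabf3 → (159, 171, 243).
R = 246 + 0.2667 × (159 − 246) = 222.797 → 223
G = 95 + 0.2667 × (171 − 95) = 115.269 → 115
B = 116 + 0.2667 × (243 − 116) = 149.871 → 150

(223, 115, 150)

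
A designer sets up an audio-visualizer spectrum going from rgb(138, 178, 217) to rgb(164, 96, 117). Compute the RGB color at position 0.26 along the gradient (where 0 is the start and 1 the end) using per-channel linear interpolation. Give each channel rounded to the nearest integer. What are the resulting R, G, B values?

R = 138 + 0.26 × (164 − 138) = 138 + 0.26 × 26 = 144.76 → 145
G = 178 + 0.26 × (96 − 178) = 178 + 0.26 × -82 = 156.68 → 157
B = 217 + 0.26 × (117 − 217) = 217 + 0.26 × -100 = 191 → 191

(145, 157, 191)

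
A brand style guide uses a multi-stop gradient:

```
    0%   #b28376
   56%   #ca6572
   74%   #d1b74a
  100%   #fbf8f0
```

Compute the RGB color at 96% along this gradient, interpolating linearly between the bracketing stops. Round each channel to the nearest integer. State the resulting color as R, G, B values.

96% lies between the 74% and 100% stops, so the local fraction is t = (96 − 74)/(100 − 74) = 22/26 ≈ 0.8462.
#d1b74a → (209, 183, 74); #fbf8f0 → (251, 248, 240).
R = 209 + 0.8462 × (251 − 209) = 244.54 → 245
G = 183 + 0.8462 × (248 − 183) = 238.003 → 238
B = 74 + 0.8462 × (240 − 74) = 214.469 → 214

(245, 238, 214)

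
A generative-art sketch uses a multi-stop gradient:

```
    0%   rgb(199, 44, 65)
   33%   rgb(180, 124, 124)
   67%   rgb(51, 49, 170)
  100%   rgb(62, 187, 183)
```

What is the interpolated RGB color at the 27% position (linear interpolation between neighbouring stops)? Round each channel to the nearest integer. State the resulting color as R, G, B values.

(183, 109, 113)

27% lies between the 0% and 33% stops, so the local fraction is t = (27 − 0)/(33 − 0) = 27/33 ≈ 0.8182.
R = 199 + 0.8182 × (180 − 199) = 183.454 → 183
G = 44 + 0.8182 × (124 − 44) = 109.456 → 109
B = 65 + 0.8182 × (124 − 65) = 113.274 → 113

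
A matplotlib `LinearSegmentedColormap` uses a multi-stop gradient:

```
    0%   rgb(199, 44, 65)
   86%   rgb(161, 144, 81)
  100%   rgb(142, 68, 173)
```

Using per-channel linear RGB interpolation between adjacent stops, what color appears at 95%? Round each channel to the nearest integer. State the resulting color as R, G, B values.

95% lies between the 86% and 100% stops, so the local fraction is t = (95 − 86)/(100 − 86) = 9/14 ≈ 0.6429.
R = 161 + 0.6429 × (142 − 161) = 148.785 → 149
G = 144 + 0.6429 × (68 − 144) = 95.14 → 95
B = 81 + 0.6429 × (173 − 81) = 140.147 → 140

(149, 95, 140)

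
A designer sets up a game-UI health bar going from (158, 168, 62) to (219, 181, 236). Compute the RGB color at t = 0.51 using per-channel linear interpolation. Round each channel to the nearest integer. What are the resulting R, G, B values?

R = 158 + 0.51 × (219 − 158) = 158 + 0.51 × 61 = 189.11 → 189
G = 168 + 0.51 × (181 − 168) = 168 + 0.51 × 13 = 174.63 → 175
B = 62 + 0.51 × (236 − 62) = 62 + 0.51 × 174 = 150.74 → 151

(189, 175, 151)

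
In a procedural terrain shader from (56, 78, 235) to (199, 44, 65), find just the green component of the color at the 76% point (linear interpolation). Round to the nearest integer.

G = 78 + 0.76 × (44 − 78) = 52.16 → 52

52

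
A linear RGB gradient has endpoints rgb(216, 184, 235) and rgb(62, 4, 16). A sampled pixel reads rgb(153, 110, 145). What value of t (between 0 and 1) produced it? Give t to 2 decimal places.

0.41

Invert the lerp on the B channel (largest span, 219): t = (145 − 235) / (16 − 235) = -90/-219 = 0.41096.
Check on R: (153 − 216)/(62 − 216) = 0.4091 ✓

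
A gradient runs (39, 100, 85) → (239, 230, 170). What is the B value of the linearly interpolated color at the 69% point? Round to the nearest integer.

144

B = 85 + 0.69 × (170 − 85) = 143.65 → 144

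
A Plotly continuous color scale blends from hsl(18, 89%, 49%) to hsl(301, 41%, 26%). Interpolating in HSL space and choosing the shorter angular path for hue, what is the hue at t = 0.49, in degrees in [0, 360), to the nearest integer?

Hue: 301 − 18 = 283°, but |283| > 180 so the shorter arc goes the other way: Δh = 283 − 360 = -77°.
H = 18 + 0.49 × (-77) = -19.73 → -20 → -20 mod 360 = 340°

340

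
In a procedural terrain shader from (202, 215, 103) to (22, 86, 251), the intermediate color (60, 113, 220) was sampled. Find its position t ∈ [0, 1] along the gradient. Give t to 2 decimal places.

0.79

Invert the lerp on the R channel (largest span, 180): t = (60 − 202) / (22 − 202) = -142/-180 = 0.78889.
Check on G: (113 − 215)/(86 − 215) = 0.7907 ✓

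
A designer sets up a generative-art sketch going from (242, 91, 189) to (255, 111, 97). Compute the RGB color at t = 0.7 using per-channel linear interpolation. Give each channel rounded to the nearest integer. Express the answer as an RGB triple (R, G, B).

(251, 105, 125)

R = 242 + 0.7 × (255 − 242) = 242 + 0.7 × 13 = 251.1 → 251
G = 91 + 0.7 × (111 − 91) = 91 + 0.7 × 20 = 105 → 105
B = 189 + 0.7 × (97 − 189) = 189 + 0.7 × -92 = 124.6 → 125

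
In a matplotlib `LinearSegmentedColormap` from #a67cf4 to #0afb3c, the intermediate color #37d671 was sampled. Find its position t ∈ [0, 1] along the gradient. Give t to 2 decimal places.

Invert the lerp on the B channel (largest span, 184): t = (113 − 244) / (60 − 244) = -131/-184 = 0.71196.
Check on R: (55 − 166)/(10 − 166) = 0.7115 ✓

0.71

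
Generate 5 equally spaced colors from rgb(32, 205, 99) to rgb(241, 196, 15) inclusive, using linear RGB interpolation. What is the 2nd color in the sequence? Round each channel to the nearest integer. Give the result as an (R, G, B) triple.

(84, 203, 78)

With 5 swatches and endpoints inclusive, swatch 2 sits at t = (2 − 1)/(5 − 1) = 1/4 ≈ 0.25.
R = 32 + 0.25 × (241 − 32) = 84.25 → 84
G = 205 + 0.25 × (196 − 205) = 202.75 → 203
B = 99 + 0.25 × (15 − 99) = 78 → 78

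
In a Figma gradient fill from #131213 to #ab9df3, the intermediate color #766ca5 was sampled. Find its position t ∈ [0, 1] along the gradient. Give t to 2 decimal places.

Invert the lerp on the B channel (largest span, 224): t = (165 − 19) / (243 − 19) = 146/224 = 0.65179.
Check on R: (118 − 19)/(171 − 19) = 0.6513 ✓

0.65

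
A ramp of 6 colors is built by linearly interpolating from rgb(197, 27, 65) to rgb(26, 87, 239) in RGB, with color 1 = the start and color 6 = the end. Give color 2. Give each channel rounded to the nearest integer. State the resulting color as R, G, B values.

With 6 swatches and endpoints inclusive, swatch 2 sits at t = (2 − 1)/(6 − 1) = 1/5 ≈ 0.2.
R = 197 + 0.2 × (26 − 197) = 162.8 → 163
G = 27 + 0.2 × (87 − 27) = 39 → 39
B = 65 + 0.2 × (239 − 65) = 99.8 → 100

(163, 39, 100)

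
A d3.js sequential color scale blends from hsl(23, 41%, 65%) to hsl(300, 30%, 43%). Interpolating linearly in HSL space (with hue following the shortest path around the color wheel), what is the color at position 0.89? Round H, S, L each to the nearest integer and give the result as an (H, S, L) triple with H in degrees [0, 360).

Hue: 300 − 23 = 277°, but |277| > 180 so the shorter arc goes the other way: Δh = 277 − 360 = -83°.
H = 23 + 0.89 × (-83) = -50.87 → -51 → -51 mod 360 = 309°
S = 41 + 0.89 × (30 − 41) = 31.21 → 31%
L = 65 + 0.89 × (43 − 65) = 45.42 → 45%

(309, 31, 45)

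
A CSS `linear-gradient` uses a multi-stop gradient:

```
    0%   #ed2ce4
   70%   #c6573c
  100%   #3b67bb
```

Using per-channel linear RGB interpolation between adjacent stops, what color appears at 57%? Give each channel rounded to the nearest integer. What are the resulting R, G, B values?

57% lies between the 0% and 70% stops, so the local fraction is t = (57 − 0)/(70 − 0) = 57/70 ≈ 0.8143.
#ed2ce4 → (237, 44, 228); #c6573c → (198, 87, 60).
R = 237 + 0.8143 × (198 − 237) = 205.242 → 205
G = 44 + 0.8143 × (87 − 44) = 79.015 → 79
B = 228 + 0.8143 × (60 − 228) = 91.198 → 91

(205, 79, 91)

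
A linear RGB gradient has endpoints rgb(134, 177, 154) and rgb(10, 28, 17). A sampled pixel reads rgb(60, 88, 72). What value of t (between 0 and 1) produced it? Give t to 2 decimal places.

0.60

Invert the lerp on the G channel (largest span, 149): t = (88 − 177) / (28 − 177) = -89/-149 = 0.59732.
Check on R: (60 − 134)/(10 − 134) = 0.5968 ✓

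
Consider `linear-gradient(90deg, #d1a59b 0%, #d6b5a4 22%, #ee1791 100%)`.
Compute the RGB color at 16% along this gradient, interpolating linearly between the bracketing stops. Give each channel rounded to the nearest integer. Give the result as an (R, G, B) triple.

(213, 177, 162)

16% lies between the 0% and 22% stops, so the local fraction is t = (16 − 0)/(22 − 0) = 16/22 ≈ 0.7273.
#d1a59b → (209, 165, 155); #d6b5a4 → (214, 181, 164).
R = 209 + 0.7273 × (214 − 209) = 212.637 → 213
G = 165 + 0.7273 × (181 − 165) = 176.637 → 177
B = 155 + 0.7273 × (164 − 155) = 161.546 → 162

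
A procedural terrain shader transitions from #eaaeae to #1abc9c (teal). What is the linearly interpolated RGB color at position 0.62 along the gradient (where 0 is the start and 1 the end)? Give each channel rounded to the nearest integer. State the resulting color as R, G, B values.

(105, 183, 163)

#eaaeae → (234, 174, 174); #1abc9c → (26, 188, 156).
R = 234 + 0.62 × (26 − 234) = 234 + 0.62 × -208 = 105.04 → 105
G = 174 + 0.62 × (188 − 174) = 174 + 0.62 × 14 = 182.68 → 183
B = 174 + 0.62 × (156 − 174) = 174 + 0.62 × -18 = 162.84 → 163
So the blended color is (105, 183, 163), about #69b7a3.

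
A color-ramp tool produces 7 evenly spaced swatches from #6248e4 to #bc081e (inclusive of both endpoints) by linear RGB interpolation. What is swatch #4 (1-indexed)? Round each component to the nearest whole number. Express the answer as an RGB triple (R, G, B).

(143, 40, 129)

With 7 swatches and endpoints inclusive, swatch 4 sits at t = (4 − 1)/(7 − 1) = 3/6 ≈ 0.5.
#6248e4 → (98, 72, 228); #bc081e → (188, 8, 30).
R = 98 + 0.5 × (188 − 98) = 143 → 143
G = 72 + 0.5 × (8 − 72) = 40 → 40
B = 228 + 0.5 × (30 − 228) = 129 → 129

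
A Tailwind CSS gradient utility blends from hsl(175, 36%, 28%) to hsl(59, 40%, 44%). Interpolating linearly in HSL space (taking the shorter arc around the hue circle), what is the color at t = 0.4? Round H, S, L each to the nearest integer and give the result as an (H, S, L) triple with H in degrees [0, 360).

(129, 38, 34)

Hue arc: Δh = 59 − 175 = -116° (|Δh| ≤ 180, already the shorter path).
H = 175 + 0.4 × (-116) = 128.6 → 129°
S = 36 + 0.4 × (40 − 36) = 37.6 → 38%
L = 28 + 0.4 × (44 − 28) = 34.4 → 34%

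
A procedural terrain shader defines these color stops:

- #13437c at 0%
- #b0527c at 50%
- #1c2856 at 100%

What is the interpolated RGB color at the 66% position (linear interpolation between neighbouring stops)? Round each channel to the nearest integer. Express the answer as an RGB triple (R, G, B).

66% lies between the 50% and 100% stops, so the local fraction is t = (66 − 50)/(100 − 50) = 16/50 ≈ 0.32.
#b0527c → (176, 82, 124); #1c2856 → (28, 40, 86).
R = 176 + 0.32 × (28 − 176) = 128.64 → 129
G = 82 + 0.32 × (40 − 82) = 68.56 → 69
B = 124 + 0.32 × (86 − 124) = 111.84 → 112

(129, 69, 112)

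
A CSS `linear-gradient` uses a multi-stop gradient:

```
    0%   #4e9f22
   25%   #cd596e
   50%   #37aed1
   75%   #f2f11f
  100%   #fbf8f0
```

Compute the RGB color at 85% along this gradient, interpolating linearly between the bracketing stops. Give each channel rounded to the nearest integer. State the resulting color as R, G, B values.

(246, 244, 115)

85% lies between the 75% and 100% stops, so the local fraction is t = (85 − 75)/(100 − 75) = 10/25 ≈ 0.4.
#f2f11f → (242, 241, 31); #fbf8f0 → (251, 248, 240).
R = 242 + 0.4 × (251 − 242) = 245.6 → 246
G = 241 + 0.4 × (248 − 241) = 243.8 → 244
B = 31 + 0.4 × (240 − 31) = 114.6 → 115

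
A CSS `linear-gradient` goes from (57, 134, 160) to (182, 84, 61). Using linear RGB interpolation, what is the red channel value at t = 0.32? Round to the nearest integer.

R = 57 + 0.32 × (182 − 57) = 97 → 97

97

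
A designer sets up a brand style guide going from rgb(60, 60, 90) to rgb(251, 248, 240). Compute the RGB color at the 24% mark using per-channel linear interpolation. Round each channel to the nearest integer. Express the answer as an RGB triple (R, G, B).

(106, 105, 126)

24% corresponds to t = 0.24.
R = 60 + 0.24 × (251 − 60) = 60 + 0.24 × 191 = 105.84 → 106
G = 60 + 0.24 × (248 − 60) = 60 + 0.24 × 188 = 105.12 → 105
B = 90 + 0.24 × (240 − 90) = 90 + 0.24 × 150 = 126 → 126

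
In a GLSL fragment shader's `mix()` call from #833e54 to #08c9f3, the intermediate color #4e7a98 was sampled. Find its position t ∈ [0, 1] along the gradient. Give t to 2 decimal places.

Invert the lerp on the B channel (largest span, 159): t = (152 − 84) / (243 − 84) = 68/159 = 0.42767.
Check on R: (78 − 131)/(8 − 131) = 0.4309 ✓

0.43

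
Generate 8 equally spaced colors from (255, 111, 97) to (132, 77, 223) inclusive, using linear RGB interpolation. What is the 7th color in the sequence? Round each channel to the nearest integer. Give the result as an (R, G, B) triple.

With 8 swatches and endpoints inclusive, swatch 7 sits at t = (7 − 1)/(8 − 1) = 6/7 ≈ 0.8571.
R = 255 + 0.8571 × (132 − 255) = 149.577 → 150
G = 111 + 0.8571 × (77 − 111) = 81.859 → 82
B = 97 + 0.8571 × (223 − 97) = 204.995 → 205

(150, 82, 205)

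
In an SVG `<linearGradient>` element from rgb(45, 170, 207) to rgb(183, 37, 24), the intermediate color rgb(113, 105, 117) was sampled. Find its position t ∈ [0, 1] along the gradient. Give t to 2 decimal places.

Invert the lerp on the B channel (largest span, 183): t = (117 − 207) / (24 − 207) = -90/-183 = 0.4918.
Check on R: (113 − 45)/(183 − 45) = 0.4928 ✓

0.49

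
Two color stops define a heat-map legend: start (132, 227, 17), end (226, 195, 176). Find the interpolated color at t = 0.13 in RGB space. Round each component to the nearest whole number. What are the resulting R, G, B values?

R = 132 + 0.13 × (226 − 132) = 132 + 0.13 × 94 = 144.22 → 144
G = 227 + 0.13 × (195 − 227) = 227 + 0.13 × -32 = 222.84 → 223
B = 17 + 0.13 × (176 − 17) = 17 + 0.13 × 159 = 37.67 → 38

(144, 223, 38)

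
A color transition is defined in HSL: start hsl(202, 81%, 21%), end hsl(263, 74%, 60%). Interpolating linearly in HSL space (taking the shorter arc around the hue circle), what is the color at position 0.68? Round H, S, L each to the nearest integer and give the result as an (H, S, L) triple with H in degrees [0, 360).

(243, 76, 48)

Hue arc: Δh = 263 − 202 = 61° (|Δh| ≤ 180, already the shorter path).
H = 202 + 0.68 × (61) = 243.48 → 243°
S = 81 + 0.68 × (74 − 81) = 76.24 → 76%
L = 21 + 0.68 × (60 − 21) = 47.52 → 48%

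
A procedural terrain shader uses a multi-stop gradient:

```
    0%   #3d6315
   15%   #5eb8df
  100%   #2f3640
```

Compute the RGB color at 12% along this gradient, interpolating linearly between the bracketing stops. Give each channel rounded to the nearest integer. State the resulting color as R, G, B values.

12% lies between the 0% and 15% stops, so the local fraction is t = (12 − 0)/(15 − 0) = 12/15 ≈ 0.8.
#3d6315 → (61, 99, 21); #5eb8df → (94, 184, 223).
R = 61 + 0.8 × (94 − 61) = 87.4 → 87
G = 99 + 0.8 × (184 − 99) = 167 → 167
B = 21 + 0.8 × (223 − 21) = 182.6 → 183

(87, 167, 183)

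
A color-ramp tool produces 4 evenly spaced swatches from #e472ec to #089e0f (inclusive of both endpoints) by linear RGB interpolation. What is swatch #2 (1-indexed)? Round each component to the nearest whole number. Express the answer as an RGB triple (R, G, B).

(155, 129, 162)

With 4 swatches and endpoints inclusive, swatch 2 sits at t = (2 − 1)/(4 − 1) = 1/3 ≈ 0.3333.
#e472ec → (228, 114, 236); #089e0f → (8, 158, 15).
R = 228 + 0.3333 × (8 − 228) = 154.674 → 155
G = 114 + 0.3333 × (158 − 114) = 128.665 → 129
B = 236 + 0.3333 × (15 − 236) = 162.341 → 162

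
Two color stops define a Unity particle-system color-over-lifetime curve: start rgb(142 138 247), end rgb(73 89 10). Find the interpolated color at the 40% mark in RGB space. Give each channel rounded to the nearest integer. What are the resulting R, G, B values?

(114, 118, 152)

40% corresponds to t = 0.4.
R = 142 + 0.4 × (73 − 142) = 142 + 0.4 × -69 = 114.4 → 114
G = 138 + 0.4 × (89 − 138) = 138 + 0.4 × -49 = 118.4 → 118
B = 247 + 0.4 × (10 − 247) = 247 + 0.4 × -237 = 152.2 → 152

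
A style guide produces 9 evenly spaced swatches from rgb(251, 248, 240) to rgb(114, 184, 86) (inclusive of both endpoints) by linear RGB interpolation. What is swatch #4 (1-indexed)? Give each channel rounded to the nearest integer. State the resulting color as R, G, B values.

With 9 swatches and endpoints inclusive, swatch 4 sits at t = (4 − 1)/(9 − 1) = 3/8 ≈ 0.375.
R = 251 + 0.375 × (114 − 251) = 199.625 → 200
G = 248 + 0.375 × (184 − 248) = 224 → 224
B = 240 + 0.375 × (86 − 240) = 182.25 → 182

(200, 224, 182)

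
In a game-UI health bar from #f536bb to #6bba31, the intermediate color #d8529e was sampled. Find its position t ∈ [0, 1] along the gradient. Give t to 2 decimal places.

Invert the lerp on the R channel (largest span, 138): t = (216 − 245) / (107 − 245) = -29/-138 = 0.21014.
Check on G: (82 − 54)/(186 − 54) = 0.2121 ✓

0.21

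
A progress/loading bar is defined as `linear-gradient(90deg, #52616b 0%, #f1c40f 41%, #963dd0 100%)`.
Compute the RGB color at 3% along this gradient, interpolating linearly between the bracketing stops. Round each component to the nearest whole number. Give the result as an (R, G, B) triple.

3% lies between the 0% and 41% stops, so the local fraction is t = (3 − 0)/(41 − 0) = 3/41 ≈ 0.0732.
#52616b → (82, 97, 107); #f1c40f → (241, 196, 15).
R = 82 + 0.0732 × (241 − 82) = 93.639 → 94
G = 97 + 0.0732 × (196 − 97) = 104.247 → 104
B = 107 + 0.0732 × (15 − 107) = 100.266 → 100

(94, 104, 100)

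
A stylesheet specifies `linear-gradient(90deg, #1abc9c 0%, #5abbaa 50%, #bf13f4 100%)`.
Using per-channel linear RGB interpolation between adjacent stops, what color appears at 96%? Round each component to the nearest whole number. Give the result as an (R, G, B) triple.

(183, 32, 238)

96% lies between the 50% and 100% stops, so the local fraction is t = (96 − 50)/(100 − 50) = 46/50 ≈ 0.92.
#5abbaa → (90, 187, 170); #bf13f4 → (191, 19, 244).
R = 90 + 0.92 × (191 − 90) = 182.92 → 183
G = 187 + 0.92 × (19 − 187) = 32.44 → 32
B = 170 + 0.92 × (244 − 170) = 238.08 → 238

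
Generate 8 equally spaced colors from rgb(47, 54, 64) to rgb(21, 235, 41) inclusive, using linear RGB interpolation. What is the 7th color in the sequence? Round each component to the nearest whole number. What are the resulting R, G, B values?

(25, 209, 44)

With 8 swatches and endpoints inclusive, swatch 7 sits at t = (7 − 1)/(8 − 1) = 6/7 ≈ 0.8571.
R = 47 + 0.8571 × (21 − 47) = 24.715 → 25
G = 54 + 0.8571 × (235 − 54) = 209.135 → 209
B = 64 + 0.8571 × (41 − 64) = 44.287 → 44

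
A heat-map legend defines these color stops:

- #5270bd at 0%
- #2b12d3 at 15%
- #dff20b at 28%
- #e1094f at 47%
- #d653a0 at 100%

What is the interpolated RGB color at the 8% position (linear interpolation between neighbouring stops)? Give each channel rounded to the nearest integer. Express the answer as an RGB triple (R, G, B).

8% lies between the 0% and 15% stops, so the local fraction is t = (8 − 0)/(15 − 0) = 8/15 ≈ 0.5333.
#5270bd → (82, 112, 189); #2b12d3 → (43, 18, 211).
R = 82 + 0.5333 × (43 − 82) = 61.201 → 61
G = 112 + 0.5333 × (18 − 112) = 61.87 → 62
B = 189 + 0.5333 × (211 − 189) = 200.733 → 201

(61, 62, 201)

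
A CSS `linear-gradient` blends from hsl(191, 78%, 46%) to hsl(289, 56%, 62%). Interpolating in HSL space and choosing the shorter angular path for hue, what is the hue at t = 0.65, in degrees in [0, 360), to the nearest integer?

Hue arc: Δh = 289 − 191 = 98° (|Δh| ≤ 180, already the shorter path).
H = 191 + 0.65 × (98) = 254.7 → 255°

255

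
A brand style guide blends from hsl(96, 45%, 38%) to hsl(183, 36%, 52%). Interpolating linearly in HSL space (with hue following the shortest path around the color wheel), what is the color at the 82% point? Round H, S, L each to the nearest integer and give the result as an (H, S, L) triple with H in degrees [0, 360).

(167, 38, 49)

Hue arc: Δh = 183 − 96 = 87° (|Δh| ≤ 180, already the shorter path).
H = 96 + 0.82 × (87) = 167.34 → 167°
S = 45 + 0.82 × (36 − 45) = 37.62 → 38%
L = 38 + 0.82 × (52 − 38) = 49.48 → 49%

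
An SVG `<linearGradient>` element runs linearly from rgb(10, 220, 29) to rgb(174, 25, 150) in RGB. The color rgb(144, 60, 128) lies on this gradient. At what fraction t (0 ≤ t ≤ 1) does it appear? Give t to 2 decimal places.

Invert the lerp on the G channel (largest span, 195): t = (60 − 220) / (25 − 220) = -160/-195 = 0.82051.
Check on R: (144 − 10)/(174 − 10) = 0.8171 ✓

0.82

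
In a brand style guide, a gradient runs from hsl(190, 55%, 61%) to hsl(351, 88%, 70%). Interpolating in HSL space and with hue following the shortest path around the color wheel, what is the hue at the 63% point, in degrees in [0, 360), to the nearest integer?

291

Hue arc: Δh = 351 − 190 = 161° (|Δh| ≤ 180, already the shorter path).
H = 190 + 0.63 × (161) = 291.43 → 291°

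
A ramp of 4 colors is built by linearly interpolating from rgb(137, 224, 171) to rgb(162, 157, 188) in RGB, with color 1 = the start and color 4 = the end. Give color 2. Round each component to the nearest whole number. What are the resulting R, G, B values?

With 4 swatches and endpoints inclusive, swatch 2 sits at t = (2 − 1)/(4 − 1) = 1/3 ≈ 0.3333.
R = 137 + 0.3333 × (162 − 137) = 145.333 → 145
G = 224 + 0.3333 × (157 − 224) = 201.669 → 202
B = 171 + 0.3333 × (188 − 171) = 176.666 → 177

(145, 202, 177)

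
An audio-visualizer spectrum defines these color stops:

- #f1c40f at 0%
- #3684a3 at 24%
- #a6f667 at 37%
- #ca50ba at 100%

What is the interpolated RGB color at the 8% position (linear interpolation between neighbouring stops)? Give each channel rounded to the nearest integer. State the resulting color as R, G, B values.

(179, 175, 64)

8% lies between the 0% and 24% stops, so the local fraction is t = (8 − 0)/(24 − 0) = 8/24 ≈ 0.3333.
#f1c40f → (241, 196, 15); #3684a3 → (54, 132, 163).
R = 241 + 0.3333 × (54 − 241) = 178.673 → 179
G = 196 + 0.3333 × (132 − 196) = 174.669 → 175
B = 15 + 0.3333 × (163 − 15) = 64.328 → 64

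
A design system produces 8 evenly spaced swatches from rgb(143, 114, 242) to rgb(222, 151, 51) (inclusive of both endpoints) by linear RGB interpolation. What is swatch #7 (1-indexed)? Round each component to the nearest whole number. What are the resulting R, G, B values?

With 8 swatches and endpoints inclusive, swatch 7 sits at t = (7 − 1)/(8 − 1) = 6/7 ≈ 0.8571.
R = 143 + 0.8571 × (222 − 143) = 210.711 → 211
G = 114 + 0.8571 × (151 − 114) = 145.713 → 146
B = 242 + 0.8571 × (51 − 242) = 78.294 → 78

(211, 146, 78)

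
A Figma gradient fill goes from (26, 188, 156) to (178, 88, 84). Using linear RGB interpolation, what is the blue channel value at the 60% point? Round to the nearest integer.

113

B = 156 + 0.6 × (84 − 156) = 112.8 → 113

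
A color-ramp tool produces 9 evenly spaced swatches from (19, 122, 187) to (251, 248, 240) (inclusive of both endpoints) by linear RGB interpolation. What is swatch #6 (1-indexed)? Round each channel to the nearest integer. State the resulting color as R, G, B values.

With 9 swatches and endpoints inclusive, swatch 6 sits at t = (6 − 1)/(9 − 1) = 5/8 ≈ 0.625.
R = 19 + 0.625 × (251 − 19) = 164 → 164
G = 122 + 0.625 × (248 − 122) = 200.75 → 201
B = 187 + 0.625 × (240 − 187) = 220.125 → 220

(164, 201, 220)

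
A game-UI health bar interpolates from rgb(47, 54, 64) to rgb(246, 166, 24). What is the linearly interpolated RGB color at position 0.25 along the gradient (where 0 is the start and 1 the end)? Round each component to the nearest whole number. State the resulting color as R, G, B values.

R = 47 + 0.25 × (246 − 47) = 47 + 0.25 × 199 = 96.75 → 97
G = 54 + 0.25 × (166 − 54) = 54 + 0.25 × 112 = 82 → 82
B = 64 + 0.25 × (24 − 64) = 64 + 0.25 × -40 = 54 → 54
So the blended color is (97, 82, 54), about #615236.

(97, 82, 54)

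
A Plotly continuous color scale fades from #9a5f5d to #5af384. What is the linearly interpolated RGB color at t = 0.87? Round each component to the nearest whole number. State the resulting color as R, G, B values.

(98, 224, 127)

#9a5f5d → (154, 95, 93); #5af384 → (90, 243, 132).
R = 154 + 0.87 × (90 − 154) = 154 + 0.87 × -64 = 98.32 → 98
G = 95 + 0.87 × (243 − 95) = 95 + 0.87 × 148 = 223.76 → 224
B = 93 + 0.87 × (132 − 93) = 93 + 0.87 × 39 = 126.93 → 127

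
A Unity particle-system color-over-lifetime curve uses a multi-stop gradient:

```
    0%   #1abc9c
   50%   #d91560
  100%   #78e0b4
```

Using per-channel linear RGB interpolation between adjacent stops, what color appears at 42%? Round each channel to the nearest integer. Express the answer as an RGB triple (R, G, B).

42% lies between the 0% and 50% stops, so the local fraction is t = (42 − 0)/(50 − 0) = 42/50 ≈ 0.84.
#1abc9c → (26, 188, 156); #d91560 → (217, 21, 96).
R = 26 + 0.84 × (217 − 26) = 186.44 → 186
G = 188 + 0.84 × (21 − 188) = 47.72 → 48
B = 156 + 0.84 × (96 − 156) = 105.6 → 106

(186, 48, 106)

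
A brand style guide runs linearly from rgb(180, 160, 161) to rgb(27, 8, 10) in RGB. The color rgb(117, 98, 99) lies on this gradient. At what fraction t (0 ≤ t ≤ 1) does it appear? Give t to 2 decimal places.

Invert the lerp on the R channel (largest span, 153): t = (117 − 180) / (27 − 180) = -63/-153 = 0.41176.
Check on G: (98 − 160)/(8 − 160) = 0.4079 ✓

0.41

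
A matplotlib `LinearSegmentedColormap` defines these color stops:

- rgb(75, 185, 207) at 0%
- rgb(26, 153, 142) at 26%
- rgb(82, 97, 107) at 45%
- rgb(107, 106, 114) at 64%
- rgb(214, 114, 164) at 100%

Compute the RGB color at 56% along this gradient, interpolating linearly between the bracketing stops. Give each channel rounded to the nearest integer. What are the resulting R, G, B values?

56% lies between the 45% and 64% stops, so the local fraction is t = (56 − 45)/(64 − 45) = 11/19 ≈ 0.5789.
R = 82 + 0.5789 × (107 − 82) = 96.472 → 96
G = 97 + 0.5789 × (106 − 97) = 102.21 → 102
B = 107 + 0.5789 × (114 − 107) = 111.052 → 111

(96, 102, 111)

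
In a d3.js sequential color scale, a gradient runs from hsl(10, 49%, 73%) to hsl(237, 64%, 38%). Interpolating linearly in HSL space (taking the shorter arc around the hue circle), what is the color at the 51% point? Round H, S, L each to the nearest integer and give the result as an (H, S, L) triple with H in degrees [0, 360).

Hue: 237 − 10 = 227°, but |227| > 180 so the shorter arc goes the other way: Δh = 227 − 360 = -133°.
H = 10 + 0.51 × (-133) = -57.83 → -58 → -58 mod 360 = 302°
S = 49 + 0.51 × (64 − 49) = 56.65 → 57%
L = 73 + 0.51 × (38 − 73) = 55.15 → 55%

(302, 57, 55)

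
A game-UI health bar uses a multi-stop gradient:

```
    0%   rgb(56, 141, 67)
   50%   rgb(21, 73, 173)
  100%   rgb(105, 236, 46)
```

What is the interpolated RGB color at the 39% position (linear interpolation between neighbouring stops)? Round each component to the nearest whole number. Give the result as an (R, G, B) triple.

39% lies between the 0% and 50% stops, so the local fraction is t = (39 − 0)/(50 − 0) = 39/50 ≈ 0.78.
R = 56 + 0.78 × (21 − 56) = 28.7 → 29
G = 141 + 0.78 × (73 − 141) = 87.96 → 88
B = 67 + 0.78 × (173 − 67) = 149.68 → 150

(29, 88, 150)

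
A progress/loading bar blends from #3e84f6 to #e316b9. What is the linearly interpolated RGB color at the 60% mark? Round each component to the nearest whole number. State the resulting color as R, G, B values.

(161, 66, 209)

#3e84f6 → (62, 132, 246); #e316b9 → (227, 22, 185).
60% corresponds to t = 0.6.
R = 62 + 0.6 × (227 − 62) = 62 + 0.6 × 165 = 161 → 161
G = 132 + 0.6 × (22 − 132) = 132 + 0.6 × -110 = 66 → 66
B = 246 + 0.6 × (185 − 246) = 246 + 0.6 × -61 = 209.4 → 209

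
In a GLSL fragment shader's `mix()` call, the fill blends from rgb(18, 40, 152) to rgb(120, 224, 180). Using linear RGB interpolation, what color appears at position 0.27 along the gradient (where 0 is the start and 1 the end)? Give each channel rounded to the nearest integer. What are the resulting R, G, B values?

R = 18 + 0.27 × (120 − 18) = 18 + 0.27 × 102 = 45.54 → 46
G = 40 + 0.27 × (224 − 40) = 40 + 0.27 × 184 = 89.68 → 90
B = 152 + 0.27 × (180 − 152) = 152 + 0.27 × 28 = 159.56 → 160

(46, 90, 160)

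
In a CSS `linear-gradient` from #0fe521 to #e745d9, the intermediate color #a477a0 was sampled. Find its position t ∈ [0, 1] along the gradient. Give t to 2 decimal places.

Invert the lerp on the R channel (largest span, 216): t = (164 − 15) / (231 − 15) = 149/216 = 0.68981.
Check on G: (119 − 229)/(69 − 229) = 0.6875 ✓

0.69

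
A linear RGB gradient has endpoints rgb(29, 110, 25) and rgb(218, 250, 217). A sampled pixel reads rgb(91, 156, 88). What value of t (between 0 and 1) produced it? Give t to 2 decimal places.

0.33

Invert the lerp on the B channel (largest span, 192): t = (88 − 25) / (217 − 25) = 63/192 = 0.32812.
Check on R: (91 − 29)/(218 − 29) = 0.328 ✓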